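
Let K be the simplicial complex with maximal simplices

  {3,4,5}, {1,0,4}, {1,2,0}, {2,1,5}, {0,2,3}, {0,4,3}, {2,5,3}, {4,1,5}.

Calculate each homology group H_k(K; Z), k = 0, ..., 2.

We work with the vertex ordering 0 < 1 < 2 < 3 < 4 < 5. The simplices of K, each written with vertices in increasing order, are:

  0-simplices (6): [0], [1], [2], [3], [4], [5]
  1-simplices (12): [0,1], [0,2], [0,3], [0,4], [1,2], [1,4], [1,5], [2,3], [2,5], [3,4], [3,5], [4,5]
  2-simplices (8): [0,1,2], [0,1,4], [0,2,3], [0,3,4], [1,2,5], [1,4,5], [2,3,5], [3,4,5]

giving chain groups C_0 ≅ Z^6, C_1 ≅ Z^12, C_2 ≅ Z^8.

The boundary map ∂_1: C_1 → C_0 maps an edge to its endpoints' difference, ∂[p,q] = q − p. For instance
  ∂[0,3] = [3] − [0].
The 6×12 boundary matrix has rank 5 and Smith normal form diag(1,1,1,1,1).

∂_2: C_2 → C_1 maps a triangle to the signed sum of its edges. For instance
  ∂[0,1,2] = [1,2] − [0,2] + [0,1],
  ∂[0,1,4] = [1,4] − [0,4] + [0,1].
This gives a 12×8 integer matrix of rank 7; reducing to Smith normal form yields diagonal entries (1,1,1,1,1,1,1).

Computing H_k = (kernel of ∂_k) / (image of ∂_{k+1}):

  H_0: rank C_0 − rank ∂_1 = 6 − 5 = 1, and the invariant factors of ∂_1 are all 1, so H_0 ≅ Z.
  H_1: rank ker ∂_1 − rank ∂_2 = (12 − 5) − 7 = 0, and the invariant factors of ∂_2 are all 1, so H_1 ≅ 0.
  H_2: rank ker ∂_2 − rank ∂_3 = (8 − 7) − 0 = 1, and there is no ∂_3, so H_2 ≅ Z.

H_0 ≅ Z,  H_1 = 0,  H_2 ≅ Z.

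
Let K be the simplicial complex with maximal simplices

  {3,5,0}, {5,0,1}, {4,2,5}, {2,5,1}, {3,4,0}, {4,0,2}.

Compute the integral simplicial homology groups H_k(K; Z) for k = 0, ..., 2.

Take the total order 0 < 1 < 2 < 3 < 4 < 5 on the vertex set. Then K (dimension 2) consists of the simplices:

  0-simplices (6): [0], [1], [2], [3], [4], [5]
  1-simplices (12): [0,1], [0,2], [0,3], [0,4], [0,5], [1,2], [1,5], [2,4], [2,5], [3,4], [3,5], [4,5]
  2-simplices (6): [0,1,5], [0,2,4], [0,3,4], [0,3,5], [1,2,5], [2,4,5]

so the chain groups are C_0 ≅ Z^6, C_1 ≅ Z^12, C_2 ≅ Z^6.

The boundary map ∂_1: C_1 → C_0 maps an edge to its endpoints' difference, ∂[p,q] = q − p. For instance
  ∂[0,5] = [5] − [0].
The resulting 6×12 matrix has rank 5, and its Smith normal form has invariant factors (1,1,1,1,1).

∂_2: C_2 → C_1 maps a triangle to the signed sum of its edges. For instance
  ∂[0,3,5] = [3,5] − [0,5] + [0,3],
  ∂[0,3,4] = [3,4] − [0,4] + [0,3].
The resulting 12×6 matrix has rank 6, and its Smith normal form has invariant factors (1,1,1,1,1,1).

Now H_k = ker ∂_k / im ∂_{k+1}, so:

  H_0: rank C_0 − rank ∂_1 = 6 − 5 = 1, and the invariant factors of ∂_1 are all 1, so H_0 = Z.
  H_1: rank ker ∂_1 − rank ∂_2 = (12 − 5) − 6 = 1, and the invariant factors of ∂_2 are all 1, so H_1 = Z.
  H_2: rank ker ∂_2 − rank ∂_3 = (6 − 6) − 0 = 0, and there is no ∂_3, so H_2 = 0.

As a check, the Euler characteristic is 6 − 12 + 6 = 0, which agrees with 1 − 1 + 0 = 0.
(K is a triangulation of the cylinder S^1 x I.)

H_0 ≅ Z,  H_1 ≅ Z,  H_2 = 0.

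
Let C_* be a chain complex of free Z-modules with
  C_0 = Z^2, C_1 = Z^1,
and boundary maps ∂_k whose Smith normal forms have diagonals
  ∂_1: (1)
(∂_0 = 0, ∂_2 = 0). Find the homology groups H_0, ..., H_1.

H_0 ≅ Z,  H_1 = 0.

H_0: b_0 = 2 − 0 − 1 = 1; torsion from ∂_1 factors > 1: none. So H_0 ≅ Z.
H_1: b_1 = 1 − 1 − 0 = 0; torsion from ∂_2 factors > 1: none. So H_1 ≅ 0.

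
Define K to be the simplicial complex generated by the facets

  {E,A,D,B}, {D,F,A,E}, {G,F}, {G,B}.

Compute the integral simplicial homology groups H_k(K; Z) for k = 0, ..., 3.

H_0 ≅ Z,  H_1 ≅ Z,  H_2 = 0,  H_3 = 0.

Order the vertices as A < B < D < E < F < G. Listing each simplex with vertices in this order, K has dimension 3 with simplices:

  0-simplices (6): A, B, D, E, F, G
  1-simplices (11): AB, AD, AE, AF, BD, BE, BG, DE, DF, EF, FG
  2-simplices (7): ABD, ABE, ADE, ADF, AEF, BDE, DEF
  3-simplices (2): ABDE, ADEF

so the chain groups are C_0 ≅ Z^6, C_1 ≅ Z^11, C_2 ≅ Z^7, C_3 ≅ Z^2.

Boundary ∂_1: C_1 → C_0 sends each edge [p,q] (with p < q) to q − p. For instance
  ∂BD = D − B.
The resulting 6×11 matrix has rank 5, and its Smith normal form has invariant factors (1,1,1,1,1).

The boundary map ∂_2: C_2 → C_1 maps a triangle to the signed sum of its edges. For instance
  ∂AEF = EF − AF + AE,
  ∂BDE = DE − BE + BD.
The resulting 11×7 matrix has rank 5, and its Smith normal form has invariant factors (1,1,1,1,1).

∂_3: C_3 → C_2 sends each 3-simplex σ to the alternating sum Σ_i (−1)^i (σ with its i-th vertex removed). For instance
  ∂ADEF = DEF − AEF + ADF − ADE,
  ∂ABDE = BDE − ADE + ABE − ABD.
The resulting 7×2 matrix has rank 2, and its Smith normal form has invariant factors (1,1).

Computing H_k = (kernel of ∂_k) / (image of ∂_{k+1}):

  H_0: rank C_0 − rank ∂_1 = 6 − 5 = 1, and the invariant factors of ∂_1 are all 1, so H_0 = Z.
  H_1: rank ker ∂_1 − rank ∂_2 = (11 − 5) − 5 = 1, and the invariant factors of ∂_2 are all 1, so H_1 = Z.
  H_2: rank ker ∂_2 − rank ∂_3 = (7 − 5) − 2 = 0, and the invariant factors of ∂_3 are all 1, so H_2 = 0.
  H_3: rank ker ∂_3 − rank ∂_4 = (2 − 2) − 0 = 0, and there is no ∂_4, so H_3 = 0.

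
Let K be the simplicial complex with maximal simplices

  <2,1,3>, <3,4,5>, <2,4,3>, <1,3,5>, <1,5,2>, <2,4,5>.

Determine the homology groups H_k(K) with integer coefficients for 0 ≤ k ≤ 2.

We work with the vertex ordering 1 < 2 < 3 < 4 < 5. The simplices of K, each written with vertices in increasing order, are:

  0-simplices (5): [1], [2], [3], [4], [5]
  1-simplices (9): [1,2], [1,3], [1,5], [2,3], [2,4], [2,5], [3,4], [3,5], [4,5]
  2-simplices (6): [1,2,3], [1,2,5], [1,3,5], [2,3,4], [2,4,5], [3,4,5]

giving chain groups C_0 ≅ Z^5, C_1 ≅ Z^9, C_2 ≅ Z^6.

Boundary ∂_1: C_1 → C_0 maps an edge to its endpoints' difference, ∂[p,q] = q − p. For instance
  ∂[1,3] = [3] − [1].
The resulting 5×9 matrix has rank 4, and its Smith normal form has invariant factors (1,1,1,1).

Boundary ∂_2: C_2 → C_1 acts by ∂[p,q,r] = [q,r] − [p,r] + [p,q]. For instance
  ∂[2,4,5] = [4,5] − [2,5] + [2,4],
  ∂[1,3,5] = [3,5] − [1,5] + [1,3].
This gives a 9×6 integer matrix of rank 5; reducing to Smith normal form yields diagonal entries (1,1,1,1,1).

From H_k ≅ ker(∂_k) / im(∂_{k+1}) we obtain:

  H_0: rank C_0 − rank ∂_1 = 5 − 4 = 1, and the invariant factors of ∂_1 are all 1, so H_0 ≅ Z.
  H_1: rank ker ∂_1 − rank ∂_2 = (9 − 4) − 5 = 0, and the invariant factors of ∂_2 are all 1, so H_1 ≅ 0.
  H_2: rank ker ∂_2 − rank ∂_3 = (6 − 5) − 0 = 1, and there is no ∂_3, so H_2 ≅ Z.

As a check, the Euler characteristic is 5 − 9 + 6 = 2, which agrees with 1 − 0 + 1 = 2.
(K is a triangulation of the 2-sphere S^2.)

H_0 ≅ Z,  H_1 = 0,  H_2 ≅ Z.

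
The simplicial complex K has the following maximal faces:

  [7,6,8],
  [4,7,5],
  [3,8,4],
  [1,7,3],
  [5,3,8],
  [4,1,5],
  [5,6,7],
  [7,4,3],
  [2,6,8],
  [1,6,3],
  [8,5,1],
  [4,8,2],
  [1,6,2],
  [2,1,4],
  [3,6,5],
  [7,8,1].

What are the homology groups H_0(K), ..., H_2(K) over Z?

We work with the vertex ordering 1 < 2 < 3 < 4 < 5 < 6 < 7 < 8. The simplices of K, each written with vertices in increasing order, are:

  0-simplices (8): [1], [2], [3], [4], [5], [6], [7], [8]
  1-simplices (24): (24 of them)
  2-simplices (16): [1,2,4], [1,2,6], [1,3,6], [1,3,7], [1,4,5], [1,5,8], [1,7,8], [2,4,8], [2,6,8], [3,4,7], [3,4,8], [3,5,6], [3,5,8], [4,5,7], [5,6,7], [6,7,8]

Hence C_0 ≅ Z^8, C_1 ≅ Z^24, C_2 ≅ Z^16.

The boundary map ∂_1: C_1 → C_0 maps an edge to its endpoints' difference, ∂[p,q] = q − p.
As a 8×24 matrix over Z this has rank 7, with invariant factors (1,1,1,1,1,1,1).

The boundary map ∂_2: C_2 → C_1 acts by ∂[p,q,r] = [q,r] − [p,r] + [p,q]. For instance
  ∂[2,6,8] = [6,8] − [2,8] + [2,6],
  ∂[3,5,8] = [5,8] − [3,8] + [3,5].
This gives a 24×16 integer matrix of rank 15; reducing to Smith normal form yields diagonal entries (1,1,1,1,1,1,1,1,1,1,1,1,1,1,1).

Reading off H_k = ker ∂_k / im ∂_{k+1}:

  H_0: rank C_0 − rank ∂_1 = 8 − 7 = 1, and the invariant factors of ∂_1 are all 1, so H_0 = Z.
  H_1: rank ker ∂_1 − rank ∂_2 = (24 − 7) − 15 = 2, and the invariant factors of ∂_2 are all 1, so H_1 = Z^2.
  H_2: rank ker ∂_2 − rank ∂_3 = (16 − 15) − 0 = 1, and there is no ∂_3, so H_2 = Z.

(K is a triangulation of the torus T^2.)

H_0 ≅ Z,  H_1 ≅ Z^2,  H_2 ≅ Z.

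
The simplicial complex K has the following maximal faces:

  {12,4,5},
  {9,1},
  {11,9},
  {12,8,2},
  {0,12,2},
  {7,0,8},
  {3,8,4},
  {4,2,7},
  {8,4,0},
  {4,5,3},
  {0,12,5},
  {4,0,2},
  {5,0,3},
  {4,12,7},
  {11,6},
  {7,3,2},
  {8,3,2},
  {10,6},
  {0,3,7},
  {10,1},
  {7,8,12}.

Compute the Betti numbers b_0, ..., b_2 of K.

b_0 = 2, b_1 = 3, b_2 = 1.

Fix the vertex order 0 < 1 < 2 < 3 < 4 < 5 < 6 < 7 < 8 < 9 < 10 < 11 < 12 and write every simplex with vertices in increasing order. Then dim K = 2 and the simplices of K are:

  0-simplices (13): [0], [1], [2], [3], [4], [5], [6], [7], [8], [9], [10], [11], [12]
  1-simplices (29): (29 of them)
  2-simplices (16): [0,2,4], [0,2,12], [0,3,5], [0,3,7], [0,4,8], [0,5,12], [0,7,8], [2,3,7], [2,3,8], [2,4,7], [2,8,12], [3,4,5], [3,4,8], [4,5,12], [4,7,12], [7,8,12]

Hence C_0 ≅ Z^13, C_1 ≅ Z^29, C_2 ≅ Z^16.

∂_1: C_1 → C_0 is given by ∂[p,q] = [q] − [p]. For instance
  ∂[0,4] = [4] − [0].
The 13×29 boundary matrix has rank 11 and Smith normal form diag(1,1,1,1,1,1,1,1,1,1,1).

∂_2: C_2 → C_1 maps a triangle to the signed sum of its edges. For instance
  ∂[2,4,7] = [4,7] − [2,7] + [2,4],
  ∂[0,3,5] = [3,5] − [0,5] + [0,3].
The resulting 29×16 matrix has rank 15, and its Smith normal form has invariant factors (1,1,1,1,1,1,1,1,1,1,1,1,1,1,1).

Now H_k = ker ∂_k / im ∂_{k+1}, so:

  H_0: rank C_0 − rank ∂_1 = 13 − 11 = 2, and the invariant factors of ∂_1 are all 1, so H_0 ≅ Z^2.
  H_1: rank ker ∂_1 − rank ∂_2 = (29 − 11) − 15 = 3, and the invariant factors of ∂_2 are all 1, so H_1 ≅ Z^3.
  H_2: rank ker ∂_2 − rank ∂_3 = (16 − 15) − 0 = 1, and there is no ∂_3, so H_2 ≅ Z.

Hence the Betti numbers are b_0 = 2, b_1 = 3, b_2 = 1.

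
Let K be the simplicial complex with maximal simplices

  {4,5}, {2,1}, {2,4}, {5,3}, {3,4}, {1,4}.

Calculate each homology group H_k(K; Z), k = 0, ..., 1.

H_0 ≅ Z,  H_1 ≅ Z^2.

We work with the vertex ordering 1 < 2 < 3 < 4 < 5. The simplices of K, each written with vertices in increasing order, are:

  0-simplices (5): [1], [2], [3], [4], [5]
  1-simplices (6): [1,2], [1,4], [2,4], [3,4], [3,5], [4,5]

Hence C_0 ≅ Z^5, C_1 ≅ Z^6.

Boundary ∂_1: C_1 → C_0 is given by ∂[p,q] = [q] − [p].
As a 5×6 matrix over Z this has rank 4, with invariant factors (1,1,1,1).

Now H_k = ker ∂_k / im ∂_{k+1}, so:

  H_0: rank C_0 − rank ∂_1 = 5 − 4 = 1, and the invariant factors of ∂_1 are all 1, so H_0 ≅ Z.
  H_1: rank ker ∂_1 − rank ∂_2 = (6 − 4) − 0 = 2, and there is no ∂_2, so H_1 ≅ Z^2.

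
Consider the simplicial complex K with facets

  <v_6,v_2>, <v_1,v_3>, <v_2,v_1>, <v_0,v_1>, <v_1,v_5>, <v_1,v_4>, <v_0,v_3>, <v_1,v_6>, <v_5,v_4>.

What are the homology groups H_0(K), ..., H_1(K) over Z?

H_0 ≅ Z,  H_1 ≅ Z^3.

Fix the vertex order v_0 < v_1 < v_2 < v_3 < v_4 < v_5 < v_6 and write every simplex with vertices in increasing order. Then dim K = 1 and the simplices of K are:

  0-simplices (7): [v_0], [v_1], [v_2], [v_3], [v_4], [v_5], [v_6]
  1-simplices (9): [v_0,v_1], [v_0,v_3], [v_1,v_2], [v_1,v_3], [v_1,v_4], [v_1,v_5], [v_1,v_6], [v_2,v_6], [v_4,v_5]

Hence C_0 ≅ Z^7, C_1 ≅ Z^9.

Boundary ∂_1: C_1 → C_0 sends each edge [p,q] (with p < q) to q − p. For instance
  ∂[v_1,v_4] = [v_4] − [v_1].
The resulting 7×9 matrix has rank 6, and its Smith normal form has invariant factors (1,1,1,1,1,1).

From H_k ≅ ker(∂_k) / im(∂_{k+1}) we obtain:

  H_0: rank C_0 − rank ∂_1 = 7 − 6 = 1, and the invariant factors of ∂_1 are all 1, so H_0 ≅ Z.
  H_1: rank ker ∂_1 − rank ∂_2 = (9 − 6) − 0 = 3, and there is no ∂_2, so H_1 ≅ Z^3.

As a check, the Euler characteristic is 7 − 9 = -2, which agrees with 1 − 3 = -2.
(K is a triangulation of a wedge of 3 circles.)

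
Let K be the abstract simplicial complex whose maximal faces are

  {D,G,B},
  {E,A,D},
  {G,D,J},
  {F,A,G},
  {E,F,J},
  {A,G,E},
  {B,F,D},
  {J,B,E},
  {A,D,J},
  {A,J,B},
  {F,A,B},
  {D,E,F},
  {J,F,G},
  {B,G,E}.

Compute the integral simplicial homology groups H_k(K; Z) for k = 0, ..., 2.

Fix the vertex order A < B < D < E < F < G < J and write every simplex with vertices in increasing order. Then dim K = 2 and the simplices of K are:

  0-simplices (7): A, B, D, E, F, G, J
  1-simplices (21): AB, AD, AE, AF, AG, AJ, BD, BE, BF, BG, BJ, DE, DF, DG, DJ, EF, EG, EJ, FG, FJ, GJ
  2-simplices (14): ABF, ABJ, ADE, ADJ, AEG, AFG, BDF, BDG, BEG, BEJ, DEF, DGJ, EFJ, FGJ

giving chain groups C_0 ≅ Z^7, C_1 ≅ Z^21, C_2 ≅ Z^14.

∂_1: C_1 → C_0 is given by ∂[p,q] = [q] − [p]. For instance
  ∂AG = G − A.
The 7×21 boundary matrix has rank 6 and Smith normal form diag(1,1,1,1,1,1).

Boundary ∂_2: C_2 → C_1 maps a triangle to the signed sum of its edges. For instance
  ∂ABF = BF − AF + AB,
  ∂EFJ = FJ − EJ + EF.
This gives a 21×14 integer matrix of rank 13; reducing to Smith normal form yields diagonal entries (1,1,1,1,1,1,1,1,1,1,1,1,1).

Now H_k = ker ∂_k / im ∂_{k+1}, so:

  H_0: rank C_0 − rank ∂_1 = 7 − 6 = 1, and the invariant factors of ∂_1 are all 1, so H_0 = Z.
  H_1: rank ker ∂_1 − rank ∂_2 = (21 − 6) − 13 = 2, and the invariant factors of ∂_2 are all 1, so H_1 = Z^2.
  H_2: rank ker ∂_2 − rank ∂_3 = (14 − 13) − 0 = 1, and there is no ∂_3, so H_2 = Z.

H_0 = Z,  H_1 = Z^2,  H_2 = Z.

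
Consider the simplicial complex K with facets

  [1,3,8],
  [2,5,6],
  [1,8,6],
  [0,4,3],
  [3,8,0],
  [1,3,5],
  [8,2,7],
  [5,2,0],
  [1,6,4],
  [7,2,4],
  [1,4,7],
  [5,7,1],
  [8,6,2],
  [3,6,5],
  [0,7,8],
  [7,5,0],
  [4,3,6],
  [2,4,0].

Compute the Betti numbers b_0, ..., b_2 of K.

Order the vertices as 0 < 1 < 2 < 3 < 4 < 5 < 6 < 7 < 8. Listing each simplex with vertices in this order, K has dimension 2 with simplices:

  0-simplices (9): [0], [1], [2], [3], [4], [5], [6], [7], [8]
  1-simplices (27): (27 of them)
  2-simplices (18): [0,2,4], [0,2,5], [0,3,4], [0,3,8], [0,5,7], [0,7,8], [1,3,5], [1,3,8], [1,4,6], [1,4,7], [1,5,7], [1,6,8], [2,4,7], [2,5,6], [2,6,8], [2,7,8], [3,4,6], [3,5,6]

so the chain groups are C_0 ≅ Z^9, C_1 ≅ Z^27, C_2 ≅ Z^18.

The boundary map ∂_1: C_1 → C_0 is given by ∂[p,q] = [q] − [p]. For instance
  ∂[2,5] = [5] − [2].
The 9×27 boundary matrix has rank 8 and Smith normal form diag(1,1,1,1,1,1,1,1).

Boundary ∂_2: C_2 → C_1 acts by ∂[p,q,r] = [q,r] − [p,r] + [p,q]. For instance
  ∂[0,2,5] = [2,5] − [0,5] + [0,2],
  ∂[1,5,7] = [5,7] − [1,7] + [1,5].
This gives a 27×18 integer matrix of rank 18; reducing to Smith normal form yields diagonal entries (1,1,1,1,1,1,1,1,1,1,1,1,1,1,1,1,1,2).

Reading off H_k = ker ∂_k / im ∂_{k+1}:

  H_0: rank C_0 − rank ∂_1 = 9 − 8 = 1, and the invariant factors of ∂_1 are all 1, so H_0 ≅ Z.
  H_1: rank ker ∂_1 − rank ∂_2 = (27 − 8) − 18 = 1, and ∂_2 has invariant factor 2 > 1, so H_1 ≅ Z × Z/2.
  H_2: rank ker ∂_2 − rank ∂_3 = (18 − 18) − 0 = 0, and there is no ∂_3, so H_2 ≅ 0.

As a check, the Euler characteristic is 9 − 27 + 18 = 0, which agrees with 1 − 1 + 0 = 0.
(K is a triangulation of the Klein bottle.)

Hence the Betti numbers are b_0 = 1, b_1 = 1, b_2 = 0.

b_0 = 1, b_1 = 1, b_2 = 0.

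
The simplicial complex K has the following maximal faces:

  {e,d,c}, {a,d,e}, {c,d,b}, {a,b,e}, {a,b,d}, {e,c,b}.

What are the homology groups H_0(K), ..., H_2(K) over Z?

H_0 ≅ Z,  H_1 = 0,  H_2 ≅ Z.

We work with the vertex ordering a < b < c < d < e. The simplices of K, each written with vertices in increasing order, are:

  0-simplices (5): a, b, c, d, e
  1-simplices (9): ab, ad, ae, bc, bd, be, cd, ce, de
  2-simplices (6): abd, abe, ade, bcd, bce, cde

Hence C_0 ≅ Z^5, C_1 ≅ Z^9, C_2 ≅ Z^6.

∂_1: C_1 → C_0 sends each edge [p,q] (with p < q) to q − p.
As a 5×9 matrix over Z this has rank 4, with invariant factors (1,1,1,1).

The boundary map ∂_2: C_2 → C_1 maps a triangle to the signed sum of its edges. For instance
  ∂bce = ce − be + bc,
  ∂bcd = cd − bd + bc.
As a 9×6 matrix over Z this has rank 5, with invariant factors (1,1,1,1,1).

Now H_k = ker ∂_k / im ∂_{k+1}, so:

  H_0: rank C_0 − rank ∂_1 = 5 − 4 = 1, and the invariant factors of ∂_1 are all 1, so H_0 = Z.
  H_1: rank ker ∂_1 − rank ∂_2 = (9 − 4) − 5 = 0, and the invariant factors of ∂_2 are all 1, so H_1 = 0.
  H_2: rank ker ∂_2 − rank ∂_3 = (6 − 5) − 0 = 1, and there is no ∂_3, so H_2 = Z.

(K is a triangulation of the 2-sphere S^2.)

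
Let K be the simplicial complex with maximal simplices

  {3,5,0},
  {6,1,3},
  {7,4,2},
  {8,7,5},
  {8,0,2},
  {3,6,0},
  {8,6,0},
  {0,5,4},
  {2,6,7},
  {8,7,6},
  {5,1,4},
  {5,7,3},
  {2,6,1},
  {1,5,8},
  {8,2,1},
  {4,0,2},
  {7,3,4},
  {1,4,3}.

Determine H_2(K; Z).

H_2 = 0.

Order the vertices as 0 < 1 < 2 < 3 < 4 < 5 < 6 < 7 < 8. Listing each simplex with vertices in this order, K has dimension 2 with simplices:

  0-simplices (9): [0], [1], [2], [3], [4], [5], [6], [7], [8]
  1-simplices (27): (27 of them)
  2-simplices (18): [0,2,4], [0,2,8], [0,3,5], [0,3,6], [0,4,5], [0,6,8], [1,2,6], [1,2,8], [1,3,4], [1,3,6], [1,4,5], [1,5,8], [2,4,7], [2,6,7], [3,4,7], [3,5,7], [5,7,8], [6,7,8]

so the chain groups are C_0 ≅ Z^9, C_1 ≅ Z^27, C_2 ≅ Z^18.

Boundary ∂_1: C_1 → C_0 is given by ∂[p,q] = [q] − [p].
The resulting 9×27 matrix has rank 8, and its Smith normal form has invariant factors (1,1,1,1,1,1,1,1).

∂_2: C_2 → C_1 sends each 2-simplex [p,q,r] to [q,r] − [p,r] + [p,q]. For instance
  ∂[0,3,6] = [3,6] − [0,6] + [0,3],
  ∂[1,3,4] = [3,4] − [1,4] + [1,3].
The resulting 27×18 matrix has rank 18, and its Smith normal form has invariant factors (1,1,1,1,1,1,1,1,1,1,1,1,1,1,1,1,1,2).

From H_k ≅ ker(∂_k) / im(∂_{k+1}) we obtain:

  H_2: rank ker ∂_2 − rank ∂_3 = (18 − 18) − 0 = 0, and there is no ∂_3, so H_2 = 0.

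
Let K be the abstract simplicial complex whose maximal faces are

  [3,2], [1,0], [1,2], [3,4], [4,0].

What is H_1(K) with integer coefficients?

Fix the vertex order 0 < 1 < 2 < 3 < 4 and write every simplex with vertices in increasing order. Then dim K = 1 and the simplices of K are:

  0-simplices (5): [0], [1], [2], [3], [4]
  1-simplices (5): [0,1], [0,4], [1,2], [2,3], [3,4]

giving chain groups C_0 ≅ Z^5, C_1 ≅ Z^5.

The boundary map ∂_1: C_1 → C_0 maps an edge to its endpoints' difference, ∂[p,q] = q − p. For instance
  ∂[3,4] = [4] − [3].
This gives a 5×5 integer matrix of rank 4; reducing to Smith normal form yields diagonal entries (1,1,1,1).

Now H_k = ker ∂_k / im ∂_{k+1}, so:

  H_1: rank ker ∂_1 − rank ∂_2 = (5 − 4) − 0 = 1, and there is no ∂_2, so H_1 ≅ Z.

H_1 = Z.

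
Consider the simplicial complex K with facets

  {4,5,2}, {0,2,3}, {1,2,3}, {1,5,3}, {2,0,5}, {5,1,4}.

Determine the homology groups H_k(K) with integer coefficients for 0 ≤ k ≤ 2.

We work with the vertex ordering 0 < 1 < 2 < 3 < 4 < 5. The simplices of K, each written with vertices in increasing order, are:

  0-simplices (6): [0], [1], [2], [3], [4], [5]
  1-simplices (12): [0,2], [0,3], [0,5], [1,2], [1,3], [1,4], [1,5], [2,3], [2,4], [2,5], [3,5], [4,5]
  2-simplices (6): [0,2,3], [0,2,5], [1,2,3], [1,3,5], [1,4,5], [2,4,5]

giving chain groups C_0 ≅ Z^6, C_1 ≅ Z^12, C_2 ≅ Z^6.

∂_1: C_1 → C_0 is given by ∂[p,q] = [q] − [p]. For instance
  ∂[4,5] = [5] − [4].
As a 6×12 matrix over Z this has rank 5, with invariant factors (1,1,1,1,1).

Boundary ∂_2: C_2 → C_1 sends each 2-simplex [p,q,r] to [q,r] − [p,r] + [p,q]. For instance
  ∂[1,2,3] = [2,3] − [1,3] + [1,2],
  ∂[1,3,5] = [3,5] − [1,5] + [1,3].
This gives a 12×6 integer matrix of rank 6; reducing to Smith normal form yields diagonal entries (1,1,1,1,1,1).

Computing H_k = (kernel of ∂_k) / (image of ∂_{k+1}):

  H_0: rank C_0 − rank ∂_1 = 6 − 5 = 1, and the invariant factors of ∂_1 are all 1, so H_0 ≅ Z.
  H_1: rank ker ∂_1 − rank ∂_2 = (12 − 5) − 6 = 1, and the invariant factors of ∂_2 are all 1, so H_1 ≅ Z.
  H_2: rank ker ∂_2 − rank ∂_3 = (6 − 6) − 0 = 0, and there is no ∂_3, so H_2 ≅ 0.

(K is a triangulation of the cylinder S^1 x I.)

H_0 = Z,  H_1 = Z,  H_2 = 0.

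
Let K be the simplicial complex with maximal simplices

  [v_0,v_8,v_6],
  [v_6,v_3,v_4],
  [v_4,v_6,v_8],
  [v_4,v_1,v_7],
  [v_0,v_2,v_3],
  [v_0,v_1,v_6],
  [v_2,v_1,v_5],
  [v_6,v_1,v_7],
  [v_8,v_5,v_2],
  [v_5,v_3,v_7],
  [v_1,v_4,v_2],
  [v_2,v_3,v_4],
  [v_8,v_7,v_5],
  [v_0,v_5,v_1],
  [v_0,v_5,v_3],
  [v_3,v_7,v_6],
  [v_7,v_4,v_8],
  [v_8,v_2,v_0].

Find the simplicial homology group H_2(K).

H_2 = 0.

Take the total order v_0 < v_1 < v_2 < v_3 < v_4 < v_5 < v_6 < v_7 < v_8 on the vertex set. Then K (dimension 2) consists of the simplices:

  0-simplices (9): [v_0], [v_1], [v_2], [v_3], [v_4], [v_5], [v_6], [v_7], [v_8]
  1-simplices (27): (27 of them)
  2-simplices (18): (18 of them)

so the chain groups are C_0 ≅ Z^9, C_1 ≅ Z^27, C_2 ≅ Z^18.

The boundary map ∂_1: C_1 → C_0 sends each edge [p,q] (with p < q) to q − p.
The resulting 9×27 matrix has rank 8, and its Smith normal form has invariant factors (1,1,1,1,1,1,1,1).

Boundary ∂_2: C_2 → C_1 acts by ∂[p,q,r] = [q,r] − [p,r] + [p,q]. For instance
  ∂[v_1,v_2,v_5] = [v_2,v_5] − [v_1,v_5] + [v_1,v_2],
  ∂[v_0,v_6,v_8] = [v_6,v_8] − [v_0,v_8] + [v_0,v_6].
The 27×18 boundary matrix has rank 18 and Smith normal form diag(1,1,1,1,1,1,1,1,1,1,1,1,1,1,1,1,1,2).

Now H_k = ker ∂_k / im ∂_{k+1}, so:

  H_2: rank ker ∂_2 − rank ∂_3 = (18 − 18) − 0 = 0, and there is no ∂_3, so H_2 = 0.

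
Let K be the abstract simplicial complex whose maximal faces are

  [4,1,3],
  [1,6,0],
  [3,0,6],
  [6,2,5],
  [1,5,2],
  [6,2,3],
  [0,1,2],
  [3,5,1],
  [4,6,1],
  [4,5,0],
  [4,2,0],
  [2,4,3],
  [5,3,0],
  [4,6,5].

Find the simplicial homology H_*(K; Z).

We work with the vertex ordering 0 < 1 < 2 < 3 < 4 < 5 < 6. The simplices of K, each written with vertices in increasing order, are:

  0-simplices (7): [0], [1], [2], [3], [4], [5], [6]
  1-simplices (21): [0,1], [0,2], [0,3], [0,4], [0,5], [0,6], [1,2], [1,3], [1,4], [1,5], [1,6], [2,3], [2,4], [2,5], [2,6], [3,4], [3,5], [3,6], [4,5], [4,6], [5,6]
  2-simplices (14): [0,1,2], [0,1,6], [0,2,4], [0,3,5], [0,3,6], [0,4,5], [1,2,5], [1,3,4], [1,3,5], [1,4,6], [2,3,4], [2,3,6], [2,5,6], [4,5,6]

Hence C_0 ≅ Z^7, C_1 ≅ Z^21, C_2 ≅ Z^14.

∂_1: C_1 → C_0 maps an edge to its endpoints' difference, ∂[p,q] = q − p. For instance
  ∂[4,5] = [5] − [4].
The 7×21 boundary matrix has rank 6 and Smith normal form diag(1,1,1,1,1,1).

∂_2: C_2 → C_1 sends each 2-simplex [p,q,r] to [q,r] − [p,r] + [p,q]. For instance
  ∂[1,4,6] = [4,6] − [1,6] + [1,4],
  ∂[0,1,2] = [1,2] − [0,2] + [0,1].
The resulting 21×14 matrix has rank 13, and its Smith normal form has invariant factors (1,1,1,1,1,1,1,1,1,1,1,1,1).

From H_k ≅ ker(∂_k) / im(∂_{k+1}) we obtain:

  H_0: rank C_0 − rank ∂_1 = 7 − 6 = 1, and the invariant factors of ∂_1 are all 1, so H_0 ≅ Z.
  H_1: rank ker ∂_1 − rank ∂_2 = (21 − 6) − 13 = 2, and the invariant factors of ∂_2 are all 1, so H_1 ≅ Z^2.
  H_2: rank ker ∂_2 − rank ∂_3 = (14 − 13) − 0 = 1, and there is no ∂_3, so H_2 ≅ Z.

As a check, the Euler characteristic is 7 − 21 + 14 = 0, which agrees with 1 − 2 + 1 = 0.
(K is a triangulation of the torus T^2.)

H_0 = Z,  H_1 = Z^2,  H_2 = Z.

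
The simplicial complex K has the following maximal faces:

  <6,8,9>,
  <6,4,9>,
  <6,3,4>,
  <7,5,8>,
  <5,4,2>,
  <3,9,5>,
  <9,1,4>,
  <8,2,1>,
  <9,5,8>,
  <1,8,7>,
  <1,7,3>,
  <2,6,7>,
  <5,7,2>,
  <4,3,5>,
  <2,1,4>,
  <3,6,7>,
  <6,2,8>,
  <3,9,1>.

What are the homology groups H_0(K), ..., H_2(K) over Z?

Take the total order 1 < 2 < 3 < 4 < 5 < 6 < 7 < 8 < 9 on the vertex set. Then K (dimension 2) consists of the simplices:

  0-simplices (9): [1], [2], [3], [4], [5], [6], [7], [8], [9]
  1-simplices (27): (27 of them)
  2-simplices (18): [1,2,4], [1,2,8], [1,3,7], [1,3,9], [1,4,9], [1,7,8], [2,4,5], [2,5,7], [2,6,7], [2,6,8], [3,4,5], [3,4,6], [3,5,9], [3,6,7], [4,6,9], [5,7,8], [5,8,9], [6,8,9]

so the chain groups are C_0 ≅ Z^9, C_1 ≅ Z^27, C_2 ≅ Z^18.

The boundary map ∂_1: C_1 → C_0 sends each edge [p,q] (with p < q) to q − p. For instance
  ∂[3,7] = [7] − [3].
As a 9×27 matrix over Z this has rank 8, with invariant factors (1,1,1,1,1,1,1,1).

∂_2: C_2 → C_1 acts by ∂[p,q,r] = [q,r] − [p,r] + [p,q]. For instance
  ∂[1,4,9] = [4,9] − [1,9] + [1,4],
  ∂[2,4,5] = [4,5] − [2,5] + [2,4].
As a 27×18 matrix over Z this has rank 18, with invariant factors (1,1,1,1,1,1,1,1,1,1,1,1,1,1,1,1,1,2).

Now H_k = ker ∂_k / im ∂_{k+1}, so:

  H_0: rank C_0 − rank ∂_1 = 9 − 8 = 1, and the invariant factors of ∂_1 are all 1, so H_0 ≅ Z.
  H_1: rank ker ∂_1 − rank ∂_2 = (27 − 8) − 18 = 1, and ∂_2 has invariant factor 2 > 1, so H_1 ≅ Z ⊕ Z/2.
  H_2: rank ker ∂_2 − rank ∂_3 = (18 − 18) − 0 = 0, and there is no ∂_3, so H_2 ≅ 0.

(K is a triangulation of the Klein bottle.)

H_0 = Z,  H_1 = Z ⊕ Z/2,  H_2 = 0.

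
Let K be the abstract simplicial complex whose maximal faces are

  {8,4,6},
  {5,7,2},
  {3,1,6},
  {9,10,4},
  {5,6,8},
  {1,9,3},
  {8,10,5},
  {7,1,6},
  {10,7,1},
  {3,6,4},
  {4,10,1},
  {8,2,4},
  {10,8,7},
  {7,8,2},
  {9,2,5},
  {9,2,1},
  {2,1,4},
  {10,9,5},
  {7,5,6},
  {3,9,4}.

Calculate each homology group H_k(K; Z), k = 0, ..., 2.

H_0 ≅ Z,  H_1 ≅ Z × Z/2,  H_2 = 0.

We work with the vertex ordering 1 < 2 < 3 < 4 < 5 < 6 < 7 < 8 < 9 < 10. The simplices of K, each written with vertices in increasing order, are:

  0-simplices (10): [1], [2], [3], [4], [5], [6], [7], [8], [9], [10]
  1-simplices (30): (30 of them)
  2-simplices (20): (20 of them)

so the chain groups are C_0 ≅ Z^10, C_1 ≅ Z^30, C_2 ≅ Z^20.

∂_1: C_1 → C_0 maps an edge to its endpoints' difference, ∂[p,q] = q − p. For instance
  ∂[9,10] = [10] − [9].
The 10×30 boundary matrix has rank 9 and Smith normal form diag(1,1,1,1,1,1,1,1,1).

Boundary ∂_2: C_2 → C_1 maps a triangle to the signed sum of its edges. For instance
  ∂[2,7,8] = [7,8] − [2,8] + [2,7],
  ∂[5,8,10] = [8,10] − [5,10] + [5,8].
The resulting 30×20 matrix has rank 20, and its Smith normal form has invariant factors (1,1,1,1,1,1,1,1,1,1,1,1,1,1,1,1,1,1,1,2).

Computing H_k = (kernel of ∂_k) / (image of ∂_{k+1}):

  H_0: rank C_0 − rank ∂_1 = 10 − 9 = 1, and the invariant factors of ∂_1 are all 1, so H_0 = Z.
  H_1: rank ker ∂_1 − rank ∂_2 = (30 − 9) − 20 = 1, and ∂_2 has invariant factor 2 > 1, so H_1 = Z × Z/2.
  H_2: rank ker ∂_2 − rank ∂_3 = (20 − 20) − 0 = 0, and there is no ∂_3, so H_2 = 0.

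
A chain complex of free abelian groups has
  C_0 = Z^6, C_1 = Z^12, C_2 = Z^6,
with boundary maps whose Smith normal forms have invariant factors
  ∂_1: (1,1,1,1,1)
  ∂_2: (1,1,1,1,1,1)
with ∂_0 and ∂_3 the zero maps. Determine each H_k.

H_0: b_0 = 6 − 0 − 5 = 1; torsion from ∂_1 factors > 1: none. So H_0 = Z.
H_1: b_1 = 12 − 5 − 6 = 1; torsion from ∂_2 factors > 1: none. So H_1 = Z.
H_2: b_2 = 6 − 6 − 0 = 0; torsion from ∂_3 factors > 1: none. So H_2 = 0.

H_0 = Z,  H_1 = Z,  H_2 = 0.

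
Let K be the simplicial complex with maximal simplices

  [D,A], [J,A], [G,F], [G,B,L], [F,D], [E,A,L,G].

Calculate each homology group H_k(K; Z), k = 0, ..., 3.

H_0 = Z,  H_1 = Z,  H_2 = 0,  H_3 = 0.

Take the total order A < B < D < E < F < G < J < L on the vertex set. Then K (dimension 3) consists of the simplices:

  0-simplices (8): A, B, D, E, F, G, J, L
  1-simplices (12): AD, AE, AG, AJ, AL, BG, BL, DF, EG, EL, FG, GL
  2-simplices (5): AEG, AEL, AGL, BGL, EGL
  3-simplices (1): AEGL

Hence C_0 ≅ Z^8, C_1 ≅ Z^12, C_2 ≅ Z^5, C_3 ≅ Z^1.

The boundary map ∂_1: C_1 → C_0 maps an edge to its endpoints' difference, ∂[p,q] = q − p.
As a 8×12 matrix over Z this has rank 7, with invariant factors (1,1,1,1,1,1,1).

Boundary ∂_2: C_2 → C_1 sends each 2-simplex [p,q,r] to [q,r] − [p,r] + [p,q]. For instance
  ∂AGL = GL − AL + AG,
  ∂AEL = EL − AL + AE.
The 12×5 boundary matrix has rank 4 and Smith normal form diag(1,1,1,1).

∂_3: C_3 → C_2 sends each 3-simplex σ to the alternating sum Σ_i (−1)^i (σ with its i-th vertex removed). For instance
  ∂AEGL = EGL − AGL + AEL − AEG.
As a 5×1 matrix over Z this has rank 1, with invariant factors (1).

Computing H_k = (kernel of ∂_k) / (image of ∂_{k+1}):

  H_0: rank C_0 − rank ∂_1 = 8 − 7 = 1, and the invariant factors of ∂_1 are all 1, so H_0 = Z.
  H_1: rank ker ∂_1 − rank ∂_2 = (12 − 7) − 4 = 1, and the invariant factors of ∂_2 are all 1, so H_1 = Z.
  H_2: rank ker ∂_2 − rank ∂_3 = (5 − 4) − 1 = 0, and the invariant factors of ∂_3 are all 1, so H_2 = 0.
  H_3: rank ker ∂_3 − rank ∂_4 = (1 − 1) − 0 = 0, and there is no ∂_4, so H_3 = 0.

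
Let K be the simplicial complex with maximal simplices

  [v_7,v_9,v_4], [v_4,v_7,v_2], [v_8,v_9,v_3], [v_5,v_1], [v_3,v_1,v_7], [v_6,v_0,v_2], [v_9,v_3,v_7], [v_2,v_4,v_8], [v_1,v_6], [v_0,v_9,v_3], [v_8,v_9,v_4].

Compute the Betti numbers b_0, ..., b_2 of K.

Order the vertices as v_0 < v_1 < v_2 < v_3 < v_4 < v_5 < v_6 < v_7 < v_8 < v_9. Listing each simplex with vertices in this order, K has dimension 2 with simplices:

  0-simplices (10): [v_0], [v_1], [v_2], [v_3], [v_4], [v_5], [v_6], [v_7], [v_8], [v_9]
  1-simplices (20): (20 of them)
  2-simplices (9): [v_0,v_2,v_6], [v_0,v_3,v_9], [v_1,v_3,v_7], [v_2,v_4,v_7], [v_2,v_4,v_8], [v_3,v_7,v_9], [v_3,v_8,v_9], [v_4,v_7,v_9], [v_4,v_8,v_9]

Hence C_0 ≅ Z^10, C_1 ≅ Z^20, C_2 ≅ Z^9.

∂_1: C_1 → C_0 sends each edge [p,q] (with p < q) to q − p.
As a 10×20 matrix over Z this has rank 9, with invariant factors (1,1,1,1,1,1,1,1,1).

Boundary ∂_2: C_2 → C_1 sends each 2-simplex [p,q,r] to [q,r] − [p,r] + [p,q]. For instance
  ∂[v_4,v_8,v_9] = [v_8,v_9] − [v_4,v_9] + [v_4,v_8],
  ∂[v_2,v_4,v_7] = [v_4,v_7] − [v_2,v_7] + [v_2,v_4].
The resulting 20×9 matrix has rank 9, and its Smith normal form has invariant factors (1,1,1,1,1,1,1,1,1).

Now H_k = ker ∂_k / im ∂_{k+1}, so:

  H_0: rank C_0 − rank ∂_1 = 10 − 9 = 1, and the invariant factors of ∂_1 are all 1, so H_0 ≅ Z.
  H_1: rank ker ∂_1 − rank ∂_2 = (20 − 9) − 9 = 2, and the invariant factors of ∂_2 are all 1, so H_1 ≅ Z^2.
  H_2: rank ker ∂_2 − rank ∂_3 = (9 − 9) − 0 = 0, and there is no ∂_3, so H_2 ≅ 0.

As a check, the Euler characteristic is 10 − 20 + 9 = -1, which agrees with 1 − 2 + 0 = -1.

Hence the Betti numbers are b_0 = 1, b_1 = 2, b_2 = 0.

b_0 = 1, b_1 = 2, b_2 = 0.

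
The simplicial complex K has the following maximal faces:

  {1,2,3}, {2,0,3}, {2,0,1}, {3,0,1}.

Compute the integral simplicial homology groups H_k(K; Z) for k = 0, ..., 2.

K has 4 vertices, 6 edges, 4 triangles.
rank ∂_0 = 0, rank ∂_1 = 3 ⇒ b_0 = 4 − 0 − 3 = 1; all invariant factors of ∂_1 are 1 so no torsion. So H_0 = Z.
rank ∂_1 = 3, rank ∂_2 = 3 ⇒ b_1 = 6 − 3 − 3 = 0; all invariant factors of ∂_2 are 1 so no torsion. So H_1 = 0.
rank ∂_2 = 3, rank ∂_3 = 0 ⇒ b_2 = 4 − 3 − 0 = 1. So H_2 = Z.

H_0 ≅ Z,  H_1 = 0,  H_2 ≅ Z.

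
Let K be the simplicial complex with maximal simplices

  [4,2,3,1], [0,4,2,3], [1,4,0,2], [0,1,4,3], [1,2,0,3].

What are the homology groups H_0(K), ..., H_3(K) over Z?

Fix the vertex order 0 < 1 < 2 < 3 < 4 and write every simplex with vertices in increasing order. Then dim K = 3 and the simplices of K are:

  0-simplices (5): [0], [1], [2], [3], [4]
  1-simplices (10): [0,1], [0,2], [0,3], [0,4], [1,2], [1,3], [1,4], [2,3], [2,4], [3,4]
  2-simplices (10): [0,1,2], [0,1,3], [0,1,4], [0,2,3], [0,2,4], [0,3,4], [1,2,3], [1,2,4], [1,3,4], [2,3,4]
  3-simplices (5): [0,1,2,3], [0,1,2,4], [0,1,3,4], [0,2,3,4], [1,2,3,4]

Hence C_0 ≅ Z^5, C_1 ≅ Z^10, C_2 ≅ Z^10, C_3 ≅ Z^5.

The boundary map ∂_1: C_1 → C_0 maps an edge to its endpoints' difference, ∂[p,q] = q − p. For instance
  ∂[0,2] = [2] − [0].
The 5×10 boundary matrix has rank 4 and Smith normal form diag(1,1,1,1).

The boundary map ∂_2: C_2 → C_1 sends each 2-simplex [p,q,r] to [q,r] − [p,r] + [p,q]. For instance
  ∂[2,3,4] = [3,4] − [2,4] + [2,3],
  ∂[0,1,4] = [1,4] − [0,4] + [0,1].
The 10×10 boundary matrix has rank 6 and Smith normal form diag(1,1,1,1,1,1).

The boundary map ∂_3: C_3 → C_2 sends each 3-simplex σ to the alternating sum Σ_i (−1)^i (σ with its i-th vertex removed). For instance
  ∂[0,2,3,4] = [2,3,4] − [0,3,4] + [0,2,4] − [0,2,3],
  ∂[0,1,2,4] = [1,2,4] − [0,2,4] + [0,1,4] − [0,1,2].
As a 10×5 matrix over Z this has rank 4, with invariant factors (1,1,1,1).

Reading off H_k = ker ∂_k / im ∂_{k+1}:

  H_0: rank C_0 − rank ∂_1 = 5 − 4 = 1, and the invariant factors of ∂_1 are all 1, so H_0 ≅ Z.
  H_1: rank ker ∂_1 − rank ∂_2 = (10 − 4) − 6 = 0, and the invariant factors of ∂_2 are all 1, so H_1 ≅ 0.
  H_2: rank ker ∂_2 − rank ∂_3 = (10 − 6) − 4 = 0, and the invariant factors of ∂_3 are all 1, so H_2 ≅ 0.
  H_3: rank ker ∂_3 − rank ∂_4 = (5 − 4) − 0 = 1, and there is no ∂_4, so H_3 ≅ Z.

As a check, the Euler characteristic is 5 − 10 + 10 − 5 = 0, which agrees with 1 − 0 + 0 − 1 = 0.

H_0 ≅ Z,  H_1 = 0,  H_2 = 0,  H_3 ≅ Z.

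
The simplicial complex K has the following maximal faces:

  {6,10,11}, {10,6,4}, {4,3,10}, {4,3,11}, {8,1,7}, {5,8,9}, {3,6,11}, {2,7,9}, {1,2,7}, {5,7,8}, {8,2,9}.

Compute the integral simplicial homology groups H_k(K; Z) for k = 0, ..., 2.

We work with the vertex ordering 1 < 2 < 3 < 4 < 5 < 6 < 7 < 8 < 9 < 10 < 11. The simplices of K, each written with vertices in increasing order, are:

  0-simplices (11): [1], [2], [3], [4], [5], [6], [7], [8], [9], [10], [11]
  1-simplices (22): [1,2], [1,7], [1,8], [2,7], [2,8], [2,9], [3,4], [3,6], [3,10], [3,11], [4,6], [4,10], [4,11], [5,7], [5,8], [5,9], [6,10], [6,11], [7,8], [7,9], [8,9], [10,11]
  2-simplices (11): [1,2,7], [1,7,8], [2,7,9], [2,8,9], [3,4,10], [3,4,11], [3,6,11], [4,6,10], [5,7,8], [5,8,9], [6,10,11]

so the chain groups are C_0 ≅ Z^11, C_1 ≅ Z^22, C_2 ≅ Z^11.

The boundary map ∂_1: C_1 → C_0 sends each edge [p,q] (with p < q) to q − p. For instance
  ∂[8,9] = [9] − [8].
The 11×22 boundary matrix has rank 9 and Smith normal form diag(1,1,1,1,1,1,1,1,1).

Boundary ∂_2: C_2 → C_1 sends each 2-simplex [p,q,r] to [q,r] − [p,r] + [p,q]. For instance
  ∂[1,7,8] = [7,8] − [1,8] + [1,7],
  ∂[1,2,7] = [2,7] − [1,7] + [1,2].
The 22×11 boundary matrix has rank 11 and Smith normal form diag(1,1,1,1,1,1,1,1,1,1,1).

From H_k ≅ ker(∂_k) / im(∂_{k+1}) we obtain:

  H_0: rank C_0 − rank ∂_1 = 11 − 9 = 2, and the invariant factors of ∂_1 are all 1, so H_0 = Z^2.
  H_1: rank ker ∂_1 − rank ∂_2 = (22 − 9) − 11 = 2, and the invariant factors of ∂_2 are all 1, so H_1 = Z^2.
  H_2: rank ker ∂_2 − rank ∂_3 = (11 − 11) − 0 = 0, and there is no ∂_3, so H_2 = 0.

(K is a triangulation of the disjoint union of the cylinder S^1 x I and the Möbius band.)

H_0 = Z^2,  H_1 = Z^2,  H_2 = 0.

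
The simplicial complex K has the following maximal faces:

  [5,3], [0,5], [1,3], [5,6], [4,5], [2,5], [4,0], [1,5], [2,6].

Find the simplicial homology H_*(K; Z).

K has 7 vertices, 9 edges.
rank ∂_0 = 0, rank ∂_1 = 6 ⇒ b_0 = 7 − 0 − 6 = 1; all invariant factors of ∂_1 are 1 so no torsion. So H_0 ≅ Z.
rank ∂_1 = 6, rank ∂_2 = 0 ⇒ b_1 = 9 − 6 − 0 = 3. So H_1 ≅ Z^3.

H_0 = Z,  H_1 = Z^3.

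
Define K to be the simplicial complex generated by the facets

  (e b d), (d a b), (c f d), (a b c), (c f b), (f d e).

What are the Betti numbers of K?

Take the total order a < b < c < d < e < f on the vertex set. Then K (dimension 2) consists of the simplices:

  0-simplices (6): a, b, c, d, e, f
  1-simplices (12): ab, ac, ad, bc, bd, be, bf, cd, cf, de, df, ef
  2-simplices (6): abc, abd, bcf, bde, cdf, def

so the chain groups are C_0 ≅ Z^6, C_1 ≅ Z^12, C_2 ≅ Z^6.

The boundary map ∂_1: C_1 → C_0 is given by ∂[p,q] = [q] − [p].
This gives a 6×12 integer matrix of rank 5; reducing to Smith normal form yields diagonal entries (1,1,1,1,1).

∂_2: C_2 → C_1 maps a triangle to the signed sum of its edges. For instance
  ∂abc = bc − ac + ab,
  ∂bcf = cf − bf + bc.
The resulting 12×6 matrix has rank 6, and its Smith normal form has invariant factors (1,1,1,1,1,1).

Computing H_k = (kernel of ∂_k) / (image of ∂_{k+1}):

  H_0: rank C_0 − rank ∂_1 = 6 − 5 = 1, and the invariant factors of ∂_1 are all 1, so H_0 ≅ Z.
  H_1: rank ker ∂_1 − rank ∂_2 = (12 − 5) − 6 = 1, and the invariant factors of ∂_2 are all 1, so H_1 ≅ Z.
  H_2: rank ker ∂_2 − rank ∂_3 = (6 − 6) − 0 = 0, and there is no ∂_3, so H_2 ≅ 0.

Hence the Betti numbers are b_0 = 1, b_1 = 1, b_2 = 0.

b_0 = 1, b_1 = 1, b_2 = 0.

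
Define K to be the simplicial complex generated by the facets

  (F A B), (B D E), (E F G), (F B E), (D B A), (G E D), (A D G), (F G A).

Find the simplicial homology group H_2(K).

H_2 ≅ Z.

Order the vertices as A < B < D < E < F < G. Listing each simplex with vertices in this order, K has dimension 2 with simplices:

  0-simplices (6): A, B, D, E, F, G
  1-simplices (12): AB, AD, AF, AG, BD, BE, BF, DE, DG, EF, EG, FG
  2-simplices (8): ABD, ABF, ADG, AFG, BDE, BEF, DEG, EFG

Hence C_0 ≅ Z^6, C_1 ≅ Z^12, C_2 ≅ Z^8.

∂_1: C_1 → C_0 maps an edge to its endpoints' difference, ∂[p,q] = q − p. For instance
  ∂EF = F − E.
The resulting 6×12 matrix has rank 5, and its Smith normal form has invariant factors (1,1,1,1,1).

∂_2: C_2 → C_1 maps a triangle to the signed sum of its edges. For instance
  ∂BEF = EF − BF + BE,
  ∂BDE = DE − BE + BD.
The resulting 12×8 matrix has rank 7, and its Smith normal form has invariant factors (1,1,1,1,1,1,1).

Now H_k = ker ∂_k / im ∂_{k+1}, so:

  H_2: rank ker ∂_2 − rank ∂_3 = (8 − 7) − 0 = 1, and there is no ∂_3, so H_2 = Z.

(K is a triangulation of the 2-sphere S^2.)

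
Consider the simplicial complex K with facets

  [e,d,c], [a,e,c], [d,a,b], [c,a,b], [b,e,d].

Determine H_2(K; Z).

Order the vertices as a < b < c < d < e. Listing each simplex with vertices in this order, K has dimension 2 with simplices:

  0-simplices (5): a, b, c, d, e
  1-simplices (10): ab, ac, ad, ae, bc, bd, be, cd, ce, de
  2-simplices (5): abc, abd, ace, bde, cde

so the chain groups are C_0 ≅ Z^5, C_1 ≅ Z^10, C_2 ≅ Z^5.

The boundary map ∂_1: C_1 → C_0 is given by ∂[p,q] = [q] − [p].
This gives a 5×10 integer matrix of rank 4; reducing to Smith normal form yields diagonal entries (1,1,1,1).

∂_2: C_2 → C_1 sends each 2-simplex [p,q,r] to [q,r] − [p,r] + [p,q]. For instance
  ∂ace = ce − ae + ac,
  ∂abd = bd − ad + ab.
This gives a 10×5 integer matrix of rank 5; reducing to Smith normal form yields diagonal entries (1,1,1,1,1).

Now H_k = ker ∂_k / im ∂_{k+1}, so:

  H_2: rank ker ∂_2 − rank ∂_3 = (5 − 5) − 0 = 0, and there is no ∂_3, so H_2 = 0.

H_2 = 0.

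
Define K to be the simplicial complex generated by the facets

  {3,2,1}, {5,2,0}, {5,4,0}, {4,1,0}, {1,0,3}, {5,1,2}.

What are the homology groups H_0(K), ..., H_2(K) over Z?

H_0 = Z,  H_1 = Z,  H_2 = 0.

Order the vertices as 0 < 1 < 2 < 3 < 4 < 5. Listing each simplex with vertices in this order, K has dimension 2 with simplices:

  0-simplices (6): [0], [1], [2], [3], [4], [5]
  1-simplices (12): [0,1], [0,2], [0,3], [0,4], [0,5], [1,2], [1,3], [1,4], [1,5], [2,3], [2,5], [4,5]
  2-simplices (6): [0,1,3], [0,1,4], [0,2,5], [0,4,5], [1,2,3], [1,2,5]

so the chain groups are C_0 ≅ Z^6, C_1 ≅ Z^12, C_2 ≅ Z^6.

∂_1: C_1 → C_0 maps an edge to its endpoints' difference, ∂[p,q] = q − p.
As a 6×12 matrix over Z this has rank 5, with invariant factors (1,1,1,1,1).

∂_2: C_2 → C_1 maps a triangle to the signed sum of its edges. For instance
  ∂[0,4,5] = [4,5] − [0,5] + [0,4],
  ∂[0,1,3] = [1,3] − [0,3] + [0,1].
The resulting 12×6 matrix has rank 6, and its Smith normal form has invariant factors (1,1,1,1,1,1).

Reading off H_k = ker ∂_k / im ∂_{k+1}:

  H_0: rank C_0 − rank ∂_1 = 6 − 5 = 1, and the invariant factors of ∂_1 are all 1, so H_0 = Z.
  H_1: rank ker ∂_1 − rank ∂_2 = (12 − 5) − 6 = 1, and the invariant factors of ∂_2 are all 1, so H_1 = Z.
  H_2: rank ker ∂_2 − rank ∂_3 = (6 − 6) − 0 = 0, and there is no ∂_3, so H_2 = 0.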